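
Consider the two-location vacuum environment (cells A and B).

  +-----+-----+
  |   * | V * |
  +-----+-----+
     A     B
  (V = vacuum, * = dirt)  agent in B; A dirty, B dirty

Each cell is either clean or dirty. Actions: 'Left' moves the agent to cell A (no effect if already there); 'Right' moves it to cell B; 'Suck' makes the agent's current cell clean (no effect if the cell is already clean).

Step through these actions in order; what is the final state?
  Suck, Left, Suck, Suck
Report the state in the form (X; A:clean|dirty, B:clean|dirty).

(A; A:clean, B:clean)

1) do Suck; now (B; A:dirty, B:clean)
2) do Left; now (A; A:dirty, B:clean)
3) do Suck; now (A; A:clean, B:clean)
4) do Suck; now (A; A:clean, B:clean)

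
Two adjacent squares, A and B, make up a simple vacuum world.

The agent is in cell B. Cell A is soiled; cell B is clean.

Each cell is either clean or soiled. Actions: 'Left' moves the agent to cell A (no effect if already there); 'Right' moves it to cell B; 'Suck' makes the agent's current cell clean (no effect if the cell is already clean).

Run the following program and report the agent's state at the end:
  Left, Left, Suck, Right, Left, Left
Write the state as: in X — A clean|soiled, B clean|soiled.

1. Left → in A — A soiled, B clean
2. Left → in A — A soiled, B clean
3. Suck → in A — A clean, B clean
4. Right → in B — A clean, B clean
5. Left → in A — A clean, B clean
6. Left → in A — A clean, B clean

in A — A clean, B clean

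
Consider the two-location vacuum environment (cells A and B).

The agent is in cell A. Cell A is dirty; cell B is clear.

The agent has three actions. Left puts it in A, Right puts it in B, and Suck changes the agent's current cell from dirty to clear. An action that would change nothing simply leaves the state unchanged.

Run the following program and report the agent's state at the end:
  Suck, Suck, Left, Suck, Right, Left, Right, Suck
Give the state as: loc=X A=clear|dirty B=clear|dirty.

[1] after Suck: loc=A A=clear B=clear
[2] after Suck: loc=A A=clear B=clear
[3] after Left: loc=A A=clear B=clear
[4] after Suck: loc=A A=clear B=clear
[5] after Right: loc=B A=clear B=clear
[6] after Left: loc=A A=clear B=clear
[7] after Right: loc=B A=clear B=clear
[8] after Suck: loc=B A=clear B=clear

loc=B A=clear B=clear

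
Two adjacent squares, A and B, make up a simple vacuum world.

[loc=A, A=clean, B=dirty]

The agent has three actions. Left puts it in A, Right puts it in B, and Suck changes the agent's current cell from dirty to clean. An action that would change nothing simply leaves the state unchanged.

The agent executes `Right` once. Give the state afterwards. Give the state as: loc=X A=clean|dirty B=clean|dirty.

loc=B A=clean B=dirty

start: loc=A A=clean B=dirty
1. Right → loc=B A=clean B=dirty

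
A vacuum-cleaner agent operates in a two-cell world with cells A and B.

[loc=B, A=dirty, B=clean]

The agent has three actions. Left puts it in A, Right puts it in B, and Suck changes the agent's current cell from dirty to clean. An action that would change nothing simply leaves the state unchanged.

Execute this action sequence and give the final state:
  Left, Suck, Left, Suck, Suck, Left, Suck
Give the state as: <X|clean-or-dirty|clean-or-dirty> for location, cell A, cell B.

<A|clean|clean>

step 1/7 (Left): <A|dirty|clean>
step 2/7 (Suck): <A|clean|clean>
step 3/7 (Left): <A|clean|clean>
step 4/7 (Suck): <A|clean|clean>
step 5/7 (Suck): <A|clean|clean>
step 6/7 (Left): <A|clean|clean>
step 7/7 (Suck): <A|clean|clean>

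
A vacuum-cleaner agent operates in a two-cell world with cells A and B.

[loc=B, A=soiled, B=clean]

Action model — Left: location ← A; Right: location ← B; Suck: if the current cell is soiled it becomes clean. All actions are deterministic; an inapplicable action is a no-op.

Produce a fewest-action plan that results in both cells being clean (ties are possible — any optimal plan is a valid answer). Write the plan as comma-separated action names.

Left, Suck

Left (#1): <A|soiled|clean>
Suck (#2): <A|clean|clean>
min 2: go A then Suck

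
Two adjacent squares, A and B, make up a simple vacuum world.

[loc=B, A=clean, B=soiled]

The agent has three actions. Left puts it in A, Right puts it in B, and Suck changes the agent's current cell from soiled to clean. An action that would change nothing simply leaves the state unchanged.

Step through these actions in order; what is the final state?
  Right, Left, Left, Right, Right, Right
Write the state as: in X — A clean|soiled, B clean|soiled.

t=1 Right ⇒ in B — A clean, B soiled
t=2 Left ⇒ in A — A clean, B soiled
t=3 Left ⇒ in A — A clean, B soiled
t=4 Right ⇒ in B — A clean, B soiled
t=5 Right ⇒ in B — A clean, B soiled
t=6 Right ⇒ in B — A clean, B soiled

in B — A clean, B soiled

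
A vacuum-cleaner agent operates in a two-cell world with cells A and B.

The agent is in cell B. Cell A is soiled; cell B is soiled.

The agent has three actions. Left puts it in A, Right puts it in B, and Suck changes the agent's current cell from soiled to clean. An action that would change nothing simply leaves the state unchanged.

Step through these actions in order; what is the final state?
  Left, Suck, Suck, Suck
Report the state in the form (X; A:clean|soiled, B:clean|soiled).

(A; A:clean, B:soiled)

1) do Left; now (A; A:soiled, B:soiled)
2) do Suck; now (A; A:clean, B:soiled)
3) do Suck; now (A; A:clean, B:soiled)
4) do Suck; now (A; A:clean, B:soiled)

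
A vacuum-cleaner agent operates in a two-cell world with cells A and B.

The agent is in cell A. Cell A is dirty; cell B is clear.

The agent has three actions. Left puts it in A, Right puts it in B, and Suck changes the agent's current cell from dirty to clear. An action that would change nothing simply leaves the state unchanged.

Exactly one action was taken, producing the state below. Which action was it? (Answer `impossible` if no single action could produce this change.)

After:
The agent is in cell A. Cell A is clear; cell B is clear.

try  Left: <A|dirty|clear>
try Right: <B|dirty|clear>
try  Suck: <A|clear|clear>  ← match

Suck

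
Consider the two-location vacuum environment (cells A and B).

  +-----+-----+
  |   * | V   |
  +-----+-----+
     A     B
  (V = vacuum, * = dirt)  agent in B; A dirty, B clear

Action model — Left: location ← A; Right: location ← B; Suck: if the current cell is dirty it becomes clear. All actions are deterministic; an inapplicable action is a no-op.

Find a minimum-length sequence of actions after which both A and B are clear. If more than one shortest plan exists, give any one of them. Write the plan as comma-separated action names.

step 1/2 (Left): in A — A dirty, B clear
step 2/2 (Suck): in A — A clear, B clear
min 2: go A then Suck

Left, Suck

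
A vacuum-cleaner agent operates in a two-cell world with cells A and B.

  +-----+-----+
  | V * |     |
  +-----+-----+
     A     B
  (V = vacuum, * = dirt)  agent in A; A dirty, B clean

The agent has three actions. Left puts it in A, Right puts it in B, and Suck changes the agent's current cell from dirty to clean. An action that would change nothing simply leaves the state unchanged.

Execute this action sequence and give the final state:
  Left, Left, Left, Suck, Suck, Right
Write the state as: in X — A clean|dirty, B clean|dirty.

1. Left → in A — A dirty, B clean
2. Left → in A — A dirty, B clean
3. Left → in A — A dirty, B clean
4. Suck → in A — A clean, B clean
5. Suck → in A — A clean, B clean
6. Right → in B — A clean, B clean

in B — A clean, B clean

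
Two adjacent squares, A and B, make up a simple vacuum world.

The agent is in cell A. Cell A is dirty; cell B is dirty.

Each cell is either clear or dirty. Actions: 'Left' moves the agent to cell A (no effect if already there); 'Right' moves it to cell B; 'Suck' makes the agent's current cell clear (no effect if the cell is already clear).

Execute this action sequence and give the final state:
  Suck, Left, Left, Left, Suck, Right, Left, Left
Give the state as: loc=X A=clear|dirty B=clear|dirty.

loc=A A=clear B=dirty

[1] after Suck: loc=A A=clear B=dirty
[2] after Left: loc=A A=clear B=dirty
[3] after Left: loc=A A=clear B=dirty
[4] after Left: loc=A A=clear B=dirty
[5] after Suck: loc=A A=clear B=dirty
[6] after Right: loc=B A=clear B=dirty
[7] after Left: loc=A A=clear B=dirty
[8] after Left: loc=A A=clear B=dirty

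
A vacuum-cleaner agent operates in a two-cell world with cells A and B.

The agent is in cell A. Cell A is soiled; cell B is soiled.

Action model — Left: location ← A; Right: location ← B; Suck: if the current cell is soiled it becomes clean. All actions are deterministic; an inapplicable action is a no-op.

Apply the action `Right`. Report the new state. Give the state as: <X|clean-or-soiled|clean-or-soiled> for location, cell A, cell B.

start: <A|soiled|soiled>
step 1/1 (Right): <B|soiled|soiled>

<B|soiled|soiled>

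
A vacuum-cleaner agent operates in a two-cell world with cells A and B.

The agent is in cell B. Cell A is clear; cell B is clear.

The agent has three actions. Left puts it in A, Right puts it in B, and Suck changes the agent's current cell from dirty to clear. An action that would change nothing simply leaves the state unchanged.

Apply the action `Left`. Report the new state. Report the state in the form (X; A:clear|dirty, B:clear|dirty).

start: (B; A:clear, B:clear)
Left (#1): (A; A:clear, B:clear)

(A; A:clear, B:clear)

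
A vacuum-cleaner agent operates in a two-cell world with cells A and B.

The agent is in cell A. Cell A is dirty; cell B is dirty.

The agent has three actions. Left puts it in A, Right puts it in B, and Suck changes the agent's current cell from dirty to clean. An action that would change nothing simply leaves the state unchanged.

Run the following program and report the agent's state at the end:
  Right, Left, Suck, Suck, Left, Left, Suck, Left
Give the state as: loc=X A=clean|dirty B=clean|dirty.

loc=A A=clean B=dirty

1. Right → loc=B A=dirty B=dirty
2. Left → loc=A A=dirty B=dirty
3. Suck → loc=A A=clean B=dirty
4. Suck → loc=A A=clean B=dirty
5. Left → loc=A A=clean B=dirty
6. Left → loc=A A=clean B=dirty
7. Suck → loc=A A=clean B=dirty
8. Left → loc=A A=clean B=dirty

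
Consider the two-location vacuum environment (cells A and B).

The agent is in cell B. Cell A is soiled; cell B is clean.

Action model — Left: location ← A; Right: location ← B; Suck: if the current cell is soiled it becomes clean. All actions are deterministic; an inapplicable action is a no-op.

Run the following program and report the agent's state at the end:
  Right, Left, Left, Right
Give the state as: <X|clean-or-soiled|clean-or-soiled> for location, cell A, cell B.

Right (#1): <B|soiled|clean>
Left (#2): <A|soiled|clean>
Left (#3): <A|soiled|clean>
Right (#4): <B|soiled|clean>

<B|soiled|clean>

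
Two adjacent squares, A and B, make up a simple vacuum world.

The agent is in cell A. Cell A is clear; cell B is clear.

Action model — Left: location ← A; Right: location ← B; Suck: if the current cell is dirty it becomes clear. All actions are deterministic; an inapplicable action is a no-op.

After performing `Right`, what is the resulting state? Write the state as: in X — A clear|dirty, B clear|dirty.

start: in A — A clear, B clear
t=1 Right ⇒ in B — A clear, B clear

in B — A clear, B clear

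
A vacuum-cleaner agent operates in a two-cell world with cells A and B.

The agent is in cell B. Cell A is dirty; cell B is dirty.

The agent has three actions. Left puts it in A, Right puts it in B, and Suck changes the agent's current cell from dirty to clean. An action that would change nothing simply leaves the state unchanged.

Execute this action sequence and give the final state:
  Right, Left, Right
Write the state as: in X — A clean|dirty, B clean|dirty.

1) do Right; now in B — A dirty, B dirty
2) do Left; now in A — A dirty, B dirty
3) do Right; now in B — A dirty, B dirty

in B — A dirty, B dirty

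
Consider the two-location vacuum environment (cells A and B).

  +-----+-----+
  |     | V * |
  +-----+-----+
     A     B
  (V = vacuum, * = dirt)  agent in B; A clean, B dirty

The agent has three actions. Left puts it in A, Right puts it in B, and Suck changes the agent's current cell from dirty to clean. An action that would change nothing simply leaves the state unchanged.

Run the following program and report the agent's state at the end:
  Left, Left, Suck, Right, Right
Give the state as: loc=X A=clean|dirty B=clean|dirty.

loc=B A=clean B=dirty

[1] after Left: loc=A A=clean B=dirty
[2] after Left: loc=A A=clean B=dirty
[3] after Suck: loc=A A=clean B=dirty
[4] after Right: loc=B A=clean B=dirty
[5] after Right: loc=B A=clean B=dirty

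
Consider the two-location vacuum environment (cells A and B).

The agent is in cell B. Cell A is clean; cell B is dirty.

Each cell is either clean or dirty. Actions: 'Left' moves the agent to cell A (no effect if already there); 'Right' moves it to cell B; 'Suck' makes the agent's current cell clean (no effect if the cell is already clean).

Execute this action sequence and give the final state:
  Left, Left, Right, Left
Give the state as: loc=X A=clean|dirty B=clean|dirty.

t=1 Left ⇒ loc=A A=clean B=dirty
t=2 Left ⇒ loc=A A=clean B=dirty
t=3 Right ⇒ loc=B A=clean B=dirty
t=4 Left ⇒ loc=A A=clean B=dirty

loc=A A=clean B=dirty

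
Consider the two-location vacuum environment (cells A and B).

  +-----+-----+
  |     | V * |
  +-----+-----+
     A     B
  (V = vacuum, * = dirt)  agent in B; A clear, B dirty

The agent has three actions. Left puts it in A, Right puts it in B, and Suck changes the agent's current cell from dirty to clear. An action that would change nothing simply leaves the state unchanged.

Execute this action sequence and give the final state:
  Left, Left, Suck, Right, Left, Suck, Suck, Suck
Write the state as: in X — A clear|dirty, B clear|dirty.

1) do Left; now in A — A clear, B dirty
2) do Left; now in A — A clear, B dirty
3) do Suck; now in A — A clear, B dirty
4) do Right; now in B — A clear, B dirty
5) do Left; now in A — A clear, B dirty
6) do Suck; now in A — A clear, B dirty
7) do Suck; now in A — A clear, B dirty
8) do Suck; now in A — A clear, B dirty

in A — A clear, B dirty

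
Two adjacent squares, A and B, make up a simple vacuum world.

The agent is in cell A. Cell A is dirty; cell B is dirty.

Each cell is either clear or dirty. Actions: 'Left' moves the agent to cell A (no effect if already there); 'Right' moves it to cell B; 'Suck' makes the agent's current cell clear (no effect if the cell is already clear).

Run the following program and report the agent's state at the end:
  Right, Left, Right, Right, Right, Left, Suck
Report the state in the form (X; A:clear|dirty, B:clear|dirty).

(A; A:clear, B:dirty)

[1] after Right: (B; A:dirty, B:dirty)
[2] after Left: (A; A:dirty, B:dirty)
[3] after Right: (B; A:dirty, B:dirty)
[4] after Right: (B; A:dirty, B:dirty)
[5] after Right: (B; A:dirty, B:dirty)
[6] after Left: (A; A:dirty, B:dirty)
[7] after Suck: (A; A:clear, B:dirty)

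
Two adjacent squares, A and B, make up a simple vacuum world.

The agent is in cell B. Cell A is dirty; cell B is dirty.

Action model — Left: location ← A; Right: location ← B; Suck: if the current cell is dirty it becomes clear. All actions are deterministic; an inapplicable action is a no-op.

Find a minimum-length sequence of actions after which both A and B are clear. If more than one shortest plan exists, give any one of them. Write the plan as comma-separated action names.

[1] after Suck: <B|dirty|clear>
[2] after Left: <A|dirty|clear>
[3] after Suck: <A|clear|clear>
min 3: Suck B + move + Suck A

Suck, Left, Suck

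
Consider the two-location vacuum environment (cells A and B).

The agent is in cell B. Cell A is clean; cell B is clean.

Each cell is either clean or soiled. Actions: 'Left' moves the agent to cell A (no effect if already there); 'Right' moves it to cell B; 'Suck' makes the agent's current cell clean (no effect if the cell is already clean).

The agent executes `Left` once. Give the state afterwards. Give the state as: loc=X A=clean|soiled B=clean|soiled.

loc=A A=clean B=clean

start: loc=B A=clean B=clean
[1] after Left: loc=A A=clean B=clean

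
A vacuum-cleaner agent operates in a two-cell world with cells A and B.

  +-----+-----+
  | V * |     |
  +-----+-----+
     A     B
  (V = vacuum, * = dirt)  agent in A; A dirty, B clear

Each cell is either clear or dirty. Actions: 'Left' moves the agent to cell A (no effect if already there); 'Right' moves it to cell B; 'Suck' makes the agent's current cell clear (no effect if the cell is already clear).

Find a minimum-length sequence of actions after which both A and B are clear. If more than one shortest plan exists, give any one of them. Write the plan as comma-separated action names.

Suck

step 1/1 (Suck): <A|clear|clear>
min 1: A is dirty, one Suck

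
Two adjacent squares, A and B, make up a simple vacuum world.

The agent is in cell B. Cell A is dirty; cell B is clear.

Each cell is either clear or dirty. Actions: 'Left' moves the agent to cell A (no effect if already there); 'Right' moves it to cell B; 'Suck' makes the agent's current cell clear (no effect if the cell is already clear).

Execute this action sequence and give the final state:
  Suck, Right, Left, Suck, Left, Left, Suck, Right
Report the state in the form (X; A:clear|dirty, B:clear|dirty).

(B; A:clear, B:clear)

step 1/8 (Suck): (B; A:dirty, B:clear)
step 2/8 (Right): (B; A:dirty, B:clear)
step 3/8 (Left): (A; A:dirty, B:clear)
step 4/8 (Suck): (A; A:clear, B:clear)
step 5/8 (Left): (A; A:clear, B:clear)
step 6/8 (Left): (A; A:clear, B:clear)
step 7/8 (Suck): (A; A:clear, B:clear)
step 8/8 (Right): (B; A:clear, B:clear)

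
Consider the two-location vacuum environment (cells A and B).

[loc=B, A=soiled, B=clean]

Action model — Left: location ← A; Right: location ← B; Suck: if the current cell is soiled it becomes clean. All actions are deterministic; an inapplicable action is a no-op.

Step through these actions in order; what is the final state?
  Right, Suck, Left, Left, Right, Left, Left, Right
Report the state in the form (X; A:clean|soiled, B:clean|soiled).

(B; A:soiled, B:clean)

Right (#1): (B; A:soiled, B:clean)
Suck (#2): (B; A:soiled, B:clean)
Left (#3): (A; A:soiled, B:clean)
Left (#4): (A; A:soiled, B:clean)
Right (#5): (B; A:soiled, B:clean)
Left (#6): (A; A:soiled, B:clean)
Left (#7): (A; A:soiled, B:clean)
Right (#8): (B; A:soiled, B:clean)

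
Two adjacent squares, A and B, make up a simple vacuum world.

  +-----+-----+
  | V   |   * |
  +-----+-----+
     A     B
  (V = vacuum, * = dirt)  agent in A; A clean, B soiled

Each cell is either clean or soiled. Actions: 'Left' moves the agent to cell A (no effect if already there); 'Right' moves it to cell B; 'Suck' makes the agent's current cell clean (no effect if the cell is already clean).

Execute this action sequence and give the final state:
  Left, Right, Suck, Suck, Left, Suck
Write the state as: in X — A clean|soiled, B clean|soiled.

step 1/6 (Left): in A — A clean, B soiled
step 2/6 (Right): in B — A clean, B soiled
step 3/6 (Suck): in B — A clean, B clean
step 4/6 (Suck): in B — A clean, B clean
step 5/6 (Left): in A — A clean, B clean
step 6/6 (Suck): in A — A clean, B clean

in A — A clean, B clean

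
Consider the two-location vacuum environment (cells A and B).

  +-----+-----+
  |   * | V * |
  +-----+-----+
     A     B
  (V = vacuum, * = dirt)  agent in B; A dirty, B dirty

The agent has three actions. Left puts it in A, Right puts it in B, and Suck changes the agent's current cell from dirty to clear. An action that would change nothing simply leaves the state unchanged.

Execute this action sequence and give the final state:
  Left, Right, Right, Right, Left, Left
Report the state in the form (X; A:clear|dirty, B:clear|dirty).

(A; A:dirty, B:dirty)

step 1/6 (Left): (A; A:dirty, B:dirty)
step 2/6 (Right): (B; A:dirty, B:dirty)
step 3/6 (Right): (B; A:dirty, B:dirty)
step 4/6 (Right): (B; A:dirty, B:dirty)
step 5/6 (Left): (A; A:dirty, B:dirty)
step 6/6 (Left): (A; A:dirty, B:dirty)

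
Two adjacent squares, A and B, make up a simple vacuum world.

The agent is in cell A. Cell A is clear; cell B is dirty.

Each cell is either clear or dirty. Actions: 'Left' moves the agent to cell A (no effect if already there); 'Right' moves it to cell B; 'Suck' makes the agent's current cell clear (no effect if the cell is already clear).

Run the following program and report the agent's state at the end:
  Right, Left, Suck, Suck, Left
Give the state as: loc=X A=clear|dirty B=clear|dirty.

loc=A A=clear B=dirty

1) do Right; now loc=B A=clear B=dirty
2) do Left; now loc=A A=clear B=dirty
3) do Suck; now loc=A A=clear B=dirty
4) do Suck; now loc=A A=clear B=dirty
5) do Left; now loc=A A=clear B=dirty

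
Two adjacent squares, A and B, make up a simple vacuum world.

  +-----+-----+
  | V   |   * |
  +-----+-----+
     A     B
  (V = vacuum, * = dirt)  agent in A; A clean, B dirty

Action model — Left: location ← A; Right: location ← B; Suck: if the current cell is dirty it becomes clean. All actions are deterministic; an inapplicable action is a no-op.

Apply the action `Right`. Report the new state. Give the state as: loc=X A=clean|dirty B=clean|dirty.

loc=B A=clean B=dirty

start: loc=A A=clean B=dirty
[1] after Right: loc=B A=clean B=dirty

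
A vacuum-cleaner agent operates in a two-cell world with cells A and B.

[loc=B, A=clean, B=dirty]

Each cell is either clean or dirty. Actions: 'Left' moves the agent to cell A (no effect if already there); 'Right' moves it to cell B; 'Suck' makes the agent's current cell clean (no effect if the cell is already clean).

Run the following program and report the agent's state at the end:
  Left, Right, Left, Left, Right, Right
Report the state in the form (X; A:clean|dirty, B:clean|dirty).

(B; A:clean, B:dirty)

1) do Left; now (A; A:clean, B:dirty)
2) do Right; now (B; A:clean, B:dirty)
3) do Left; now (A; A:clean, B:dirty)
4) do Left; now (A; A:clean, B:dirty)
5) do Right; now (B; A:clean, B:dirty)
6) do Right; now (B; A:clean, B:dirty)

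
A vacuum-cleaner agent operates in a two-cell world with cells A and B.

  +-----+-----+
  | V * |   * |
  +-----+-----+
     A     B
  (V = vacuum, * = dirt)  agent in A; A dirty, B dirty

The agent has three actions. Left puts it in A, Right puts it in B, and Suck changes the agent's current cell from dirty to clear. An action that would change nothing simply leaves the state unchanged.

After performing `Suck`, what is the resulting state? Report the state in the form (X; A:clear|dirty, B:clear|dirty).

start: (A; A:dirty, B:dirty)
[1] after Suck: (A; A:clear, B:dirty)

(A; A:clear, B:dirty)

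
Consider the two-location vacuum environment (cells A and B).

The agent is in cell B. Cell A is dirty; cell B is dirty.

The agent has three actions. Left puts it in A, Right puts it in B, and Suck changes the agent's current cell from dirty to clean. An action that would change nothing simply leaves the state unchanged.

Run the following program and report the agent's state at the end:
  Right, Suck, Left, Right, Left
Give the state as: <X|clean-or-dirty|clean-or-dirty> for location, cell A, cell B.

<A|dirty|clean>

step 1/5 (Right): <B|dirty|dirty>
step 2/5 (Suck): <B|dirty|clean>
step 3/5 (Left): <A|dirty|clean>
step 4/5 (Right): <B|dirty|clean>
step 5/5 (Left): <A|dirty|clean>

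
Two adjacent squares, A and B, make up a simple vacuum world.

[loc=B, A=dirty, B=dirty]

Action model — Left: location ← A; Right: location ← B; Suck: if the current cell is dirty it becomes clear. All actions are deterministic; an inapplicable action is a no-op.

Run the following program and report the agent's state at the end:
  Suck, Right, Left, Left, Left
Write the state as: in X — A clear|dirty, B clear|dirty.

1. Suck → in B — A dirty, B clear
2. Right → in B — A dirty, B clear
3. Left → in A — A dirty, B clear
4. Left → in A — A dirty, B clear
5. Left → in A — A dirty, B clear

in A — A dirty, B clear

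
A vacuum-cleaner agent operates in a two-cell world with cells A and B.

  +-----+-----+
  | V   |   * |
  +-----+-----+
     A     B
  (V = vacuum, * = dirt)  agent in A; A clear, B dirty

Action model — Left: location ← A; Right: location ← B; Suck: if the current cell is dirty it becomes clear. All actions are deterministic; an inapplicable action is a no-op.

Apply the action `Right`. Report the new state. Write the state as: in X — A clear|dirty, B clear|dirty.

start: in A — A clear, B dirty
[1] after Right: in B — A clear, B dirty

in B — A clear, B dirty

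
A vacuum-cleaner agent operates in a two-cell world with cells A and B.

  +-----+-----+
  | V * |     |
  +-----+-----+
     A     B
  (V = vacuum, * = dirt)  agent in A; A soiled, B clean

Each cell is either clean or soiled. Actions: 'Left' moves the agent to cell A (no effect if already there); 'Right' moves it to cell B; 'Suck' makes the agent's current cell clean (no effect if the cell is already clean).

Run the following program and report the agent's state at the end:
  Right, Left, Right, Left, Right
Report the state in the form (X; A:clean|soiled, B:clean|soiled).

[1] after Right: (B; A:soiled, B:clean)
[2] after Left: (A; A:soiled, B:clean)
[3] after Right: (B; A:soiled, B:clean)
[4] after Left: (A; A:soiled, B:clean)
[5] after Right: (B; A:soiled, B:clean)

(B; A:soiled, B:clean)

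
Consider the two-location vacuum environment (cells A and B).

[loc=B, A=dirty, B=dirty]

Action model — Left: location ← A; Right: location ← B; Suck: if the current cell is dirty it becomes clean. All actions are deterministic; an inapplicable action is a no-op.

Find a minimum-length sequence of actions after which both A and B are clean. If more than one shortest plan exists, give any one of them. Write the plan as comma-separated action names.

Suck, Left, Suck

1) do Suck; now in B — A dirty, B clean
2) do Left; now in A — A dirty, B clean
3) do Suck; now in A — A clean, B clean
min 3: Suck B + move + Suck A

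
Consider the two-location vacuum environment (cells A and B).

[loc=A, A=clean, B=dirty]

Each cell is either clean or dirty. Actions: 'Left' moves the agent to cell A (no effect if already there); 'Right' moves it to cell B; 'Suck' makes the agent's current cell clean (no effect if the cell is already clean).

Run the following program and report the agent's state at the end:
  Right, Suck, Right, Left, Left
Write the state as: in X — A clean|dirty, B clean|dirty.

Right (#1): in B — A clean, B dirty
Suck (#2): in B — A clean, B clean
Right (#3): in B — A clean, B clean
Left (#4): in A — A clean, B clean
Left (#5): in A — A clean, B clean

in A — A clean, B clean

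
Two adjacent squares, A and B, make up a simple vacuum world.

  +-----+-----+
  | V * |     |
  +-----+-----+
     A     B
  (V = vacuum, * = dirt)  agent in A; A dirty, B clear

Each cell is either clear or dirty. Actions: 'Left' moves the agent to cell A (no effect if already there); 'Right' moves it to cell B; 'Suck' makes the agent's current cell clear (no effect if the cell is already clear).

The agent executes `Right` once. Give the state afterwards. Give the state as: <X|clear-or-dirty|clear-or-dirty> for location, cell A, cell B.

<B|dirty|clear>

start: <A|dirty|clear>
[1] after Right: <B|dirty|clear>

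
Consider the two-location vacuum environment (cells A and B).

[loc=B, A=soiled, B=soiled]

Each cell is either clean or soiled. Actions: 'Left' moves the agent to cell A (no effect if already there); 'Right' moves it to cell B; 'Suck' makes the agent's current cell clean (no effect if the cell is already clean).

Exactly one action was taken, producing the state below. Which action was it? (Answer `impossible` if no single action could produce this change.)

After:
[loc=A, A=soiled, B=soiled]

Left

try  Left: <A|soiled|soiled>  ← match
try Right: <B|soiled|soiled>
try  Suck: <B|soiled|clean>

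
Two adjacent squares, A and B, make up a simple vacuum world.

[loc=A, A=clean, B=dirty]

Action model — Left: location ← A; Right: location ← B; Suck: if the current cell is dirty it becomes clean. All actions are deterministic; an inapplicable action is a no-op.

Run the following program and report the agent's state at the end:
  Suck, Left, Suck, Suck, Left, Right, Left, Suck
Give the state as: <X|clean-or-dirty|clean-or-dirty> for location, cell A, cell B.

1) do Suck; now <A|clean|dirty>
2) do Left; now <A|clean|dirty>
3) do Suck; now <A|clean|dirty>
4) do Suck; now <A|clean|dirty>
5) do Left; now <A|clean|dirty>
6) do Right; now <B|clean|dirty>
7) do Left; now <A|clean|dirty>
8) do Suck; now <A|clean|dirty>

<A|clean|dirty>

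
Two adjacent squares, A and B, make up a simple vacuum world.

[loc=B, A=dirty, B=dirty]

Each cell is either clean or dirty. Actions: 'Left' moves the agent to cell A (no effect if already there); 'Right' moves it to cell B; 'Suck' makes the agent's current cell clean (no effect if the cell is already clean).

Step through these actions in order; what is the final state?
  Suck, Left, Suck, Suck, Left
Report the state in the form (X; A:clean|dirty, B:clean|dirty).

(A; A:clean, B:clean)

step 1/5 (Suck): (B; A:dirty, B:clean)
step 2/5 (Left): (A; A:dirty, B:clean)
step 3/5 (Suck): (A; A:clean, B:clean)
step 4/5 (Suck): (A; A:clean, B:clean)
step 5/5 (Left): (A; A:clean, B:clean)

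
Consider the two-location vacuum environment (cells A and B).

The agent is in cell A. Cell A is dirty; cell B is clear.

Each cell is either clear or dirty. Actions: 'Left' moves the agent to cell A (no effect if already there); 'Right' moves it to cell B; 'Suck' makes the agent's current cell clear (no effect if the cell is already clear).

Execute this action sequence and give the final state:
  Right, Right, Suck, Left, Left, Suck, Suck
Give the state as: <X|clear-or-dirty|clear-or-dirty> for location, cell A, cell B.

step 1/7 (Right): <B|dirty|clear>
step 2/7 (Right): <B|dirty|clear>
step 3/7 (Suck): <B|dirty|clear>
step 4/7 (Left): <A|dirty|clear>
step 5/7 (Left): <A|dirty|clear>
step 6/7 (Suck): <A|clear|clear>
step 7/7 (Suck): <A|clear|clear>

<A|clear|clear>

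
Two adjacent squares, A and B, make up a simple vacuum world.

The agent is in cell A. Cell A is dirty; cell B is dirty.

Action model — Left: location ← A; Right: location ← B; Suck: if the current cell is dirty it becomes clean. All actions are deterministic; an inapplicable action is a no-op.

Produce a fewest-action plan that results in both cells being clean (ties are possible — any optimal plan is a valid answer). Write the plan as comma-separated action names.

1) do Suck; now loc=A A=clean B=dirty
2) do Right; now loc=B A=clean B=dirty
3) do Suck; now loc=B A=clean B=clean
min 3: Suck A + move + Suck B

Suck, Right, Suck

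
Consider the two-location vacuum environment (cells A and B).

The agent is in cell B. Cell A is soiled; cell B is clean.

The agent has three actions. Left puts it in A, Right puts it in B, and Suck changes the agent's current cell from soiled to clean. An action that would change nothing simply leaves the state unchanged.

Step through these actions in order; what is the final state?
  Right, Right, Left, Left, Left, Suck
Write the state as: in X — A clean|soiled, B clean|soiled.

[1] after Right: in B — A soiled, B clean
[2] after Right: in B — A soiled, B clean
[3] after Left: in A — A soiled, B clean
[4] after Left: in A — A soiled, B clean
[5] after Left: in A — A soiled, B clean
[6] after Suck: in A — A clean, B clean

in A — A clean, B clean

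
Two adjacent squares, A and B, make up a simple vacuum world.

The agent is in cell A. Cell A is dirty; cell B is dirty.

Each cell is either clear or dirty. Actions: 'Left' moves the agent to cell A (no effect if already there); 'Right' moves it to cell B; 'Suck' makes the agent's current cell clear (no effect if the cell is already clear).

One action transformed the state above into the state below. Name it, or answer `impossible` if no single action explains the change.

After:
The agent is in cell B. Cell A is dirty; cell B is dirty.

Right

try  Left: (A; A:dirty, B:dirty)
try Right: (B; A:dirty, B:dirty)  ← match
try  Suck: (A; A:clear, B:dirty)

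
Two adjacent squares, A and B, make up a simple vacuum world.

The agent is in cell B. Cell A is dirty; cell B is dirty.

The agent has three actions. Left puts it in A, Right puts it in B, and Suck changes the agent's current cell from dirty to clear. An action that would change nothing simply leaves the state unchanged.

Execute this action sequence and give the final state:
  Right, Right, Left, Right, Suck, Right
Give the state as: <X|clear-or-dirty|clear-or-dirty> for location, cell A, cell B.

<B|dirty|clear>

Right (#1): <B|dirty|dirty>
Right (#2): <B|dirty|dirty>
Left (#3): <A|dirty|dirty>
Right (#4): <B|dirty|dirty>
Suck (#5): <B|dirty|clear>
Right (#6): <B|dirty|clear>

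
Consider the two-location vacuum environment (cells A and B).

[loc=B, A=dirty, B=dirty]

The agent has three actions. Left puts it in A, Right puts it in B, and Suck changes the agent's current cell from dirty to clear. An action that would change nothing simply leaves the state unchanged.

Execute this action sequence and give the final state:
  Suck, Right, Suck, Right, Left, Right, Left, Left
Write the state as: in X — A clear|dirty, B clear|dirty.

step 1/8 (Suck): in B — A dirty, B clear
step 2/8 (Right): in B — A dirty, B clear
step 3/8 (Suck): in B — A dirty, B clear
step 4/8 (Right): in B — A dirty, B clear
step 5/8 (Left): in A — A dirty, B clear
step 6/8 (Right): in B — A dirty, B clear
step 7/8 (Left): in A — A dirty, B clear
step 8/8 (Left): in A — A dirty, B clear

in A — A dirty, B clear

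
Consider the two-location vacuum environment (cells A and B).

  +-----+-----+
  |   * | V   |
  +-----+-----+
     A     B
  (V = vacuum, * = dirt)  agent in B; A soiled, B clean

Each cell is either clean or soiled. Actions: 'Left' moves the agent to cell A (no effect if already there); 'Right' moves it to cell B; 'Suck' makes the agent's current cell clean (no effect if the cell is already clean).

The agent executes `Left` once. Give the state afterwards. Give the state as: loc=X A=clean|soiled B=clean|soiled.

start: loc=B A=soiled B=clean
Left (#1): loc=A A=soiled B=clean

loc=A A=soiled B=clean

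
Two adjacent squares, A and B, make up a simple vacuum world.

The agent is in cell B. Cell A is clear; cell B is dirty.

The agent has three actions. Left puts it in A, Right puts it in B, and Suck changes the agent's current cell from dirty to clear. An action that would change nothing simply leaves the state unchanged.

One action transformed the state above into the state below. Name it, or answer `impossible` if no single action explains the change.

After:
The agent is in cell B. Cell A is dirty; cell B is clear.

impossible

try  Left: in A — A clear, B dirty
try Right: in B — A clear, B dirty
try  Suck: in B — A clear, B clear
no single action produces the after-state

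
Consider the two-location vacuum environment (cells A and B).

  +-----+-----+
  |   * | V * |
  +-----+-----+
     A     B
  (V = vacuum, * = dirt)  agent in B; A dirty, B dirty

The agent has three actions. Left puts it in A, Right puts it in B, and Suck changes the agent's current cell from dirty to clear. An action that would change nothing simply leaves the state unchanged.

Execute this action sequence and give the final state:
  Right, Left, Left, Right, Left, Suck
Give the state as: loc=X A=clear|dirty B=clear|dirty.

loc=A A=clear B=dirty

t=1 Right ⇒ loc=B A=dirty B=dirty
t=2 Left ⇒ loc=A A=dirty B=dirty
t=3 Left ⇒ loc=A A=dirty B=dirty
t=4 Right ⇒ loc=B A=dirty B=dirty
t=5 Left ⇒ loc=A A=dirty B=dirty
t=6 Suck ⇒ loc=A A=clear B=dirty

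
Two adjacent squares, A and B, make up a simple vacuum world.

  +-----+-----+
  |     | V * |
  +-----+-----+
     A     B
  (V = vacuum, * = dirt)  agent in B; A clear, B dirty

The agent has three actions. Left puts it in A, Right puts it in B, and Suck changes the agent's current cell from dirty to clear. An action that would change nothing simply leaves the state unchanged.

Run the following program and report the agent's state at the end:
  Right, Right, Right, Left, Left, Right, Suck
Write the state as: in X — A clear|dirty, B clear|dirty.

in B — A clear, B clear

Right (#1): in B — A clear, B dirty
Right (#2): in B — A clear, B dirty
Right (#3): in B — A clear, B dirty
Left (#4): in A — A clear, B dirty
Left (#5): in A — A clear, B dirty
Right (#6): in B — A clear, B dirty
Suck (#7): in B — A clear, B clear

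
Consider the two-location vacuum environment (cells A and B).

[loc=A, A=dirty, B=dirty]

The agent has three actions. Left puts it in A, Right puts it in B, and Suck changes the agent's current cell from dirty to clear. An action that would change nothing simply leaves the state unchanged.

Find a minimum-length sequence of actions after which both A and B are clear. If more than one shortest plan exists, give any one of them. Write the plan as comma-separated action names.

Suck (#1): <A|clear|dirty>
Right (#2): <B|clear|dirty>
Suck (#3): <B|clear|clear>
min 3: Suck A + move + Suck B

Suck, Right, Suck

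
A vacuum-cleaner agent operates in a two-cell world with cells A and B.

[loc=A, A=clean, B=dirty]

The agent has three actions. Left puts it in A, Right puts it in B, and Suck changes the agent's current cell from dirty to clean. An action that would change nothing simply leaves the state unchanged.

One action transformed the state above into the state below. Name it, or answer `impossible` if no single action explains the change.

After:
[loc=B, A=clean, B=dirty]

try  Left: loc=A A=clean B=dirty
try Right: loc=B A=clean B=dirty  ← match
try  Suck: loc=A A=clean B=dirty

Right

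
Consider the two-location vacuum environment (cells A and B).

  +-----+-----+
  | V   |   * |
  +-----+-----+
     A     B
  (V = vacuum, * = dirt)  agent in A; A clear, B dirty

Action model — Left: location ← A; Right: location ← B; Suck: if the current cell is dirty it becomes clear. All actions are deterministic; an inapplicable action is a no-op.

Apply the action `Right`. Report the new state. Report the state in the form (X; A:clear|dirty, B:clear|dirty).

(B; A:clear, B:dirty)

start: (A; A:clear, B:dirty)
Right (#1): (B; A:clear, B:dirty)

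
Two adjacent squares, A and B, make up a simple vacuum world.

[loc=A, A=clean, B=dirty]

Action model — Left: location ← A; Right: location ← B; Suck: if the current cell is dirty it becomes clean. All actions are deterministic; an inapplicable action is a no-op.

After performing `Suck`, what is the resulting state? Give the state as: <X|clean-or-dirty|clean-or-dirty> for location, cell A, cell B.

start: <A|clean|dirty>
1. Suck → <A|clean|dirty>

<A|clean|dirty>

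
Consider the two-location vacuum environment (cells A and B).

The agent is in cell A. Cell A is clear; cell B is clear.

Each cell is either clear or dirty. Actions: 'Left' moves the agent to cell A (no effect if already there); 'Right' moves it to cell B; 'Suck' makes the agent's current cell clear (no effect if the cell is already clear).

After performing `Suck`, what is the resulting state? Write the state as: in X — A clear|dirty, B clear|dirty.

start: in A — A clear, B clear
1) do Suck; now in A — A clear, B clear

in A — A clear, B clear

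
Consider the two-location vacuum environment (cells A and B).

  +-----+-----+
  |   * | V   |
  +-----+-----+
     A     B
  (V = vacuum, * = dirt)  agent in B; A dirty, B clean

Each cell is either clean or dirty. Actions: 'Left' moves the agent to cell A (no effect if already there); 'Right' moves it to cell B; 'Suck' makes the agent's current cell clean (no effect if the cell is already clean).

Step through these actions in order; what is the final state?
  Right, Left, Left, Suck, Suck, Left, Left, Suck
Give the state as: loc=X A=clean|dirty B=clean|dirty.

loc=A A=clean B=clean

1) do Right; now loc=B A=dirty B=clean
2) do Left; now loc=A A=dirty B=clean
3) do Left; now loc=A A=dirty B=clean
4) do Suck; now loc=A A=clean B=clean
5) do Suck; now loc=A A=clean B=clean
6) do Left; now loc=A A=clean B=clean
7) do Left; now loc=A A=clean B=clean
8) do Suck; now loc=A A=clean B=clean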